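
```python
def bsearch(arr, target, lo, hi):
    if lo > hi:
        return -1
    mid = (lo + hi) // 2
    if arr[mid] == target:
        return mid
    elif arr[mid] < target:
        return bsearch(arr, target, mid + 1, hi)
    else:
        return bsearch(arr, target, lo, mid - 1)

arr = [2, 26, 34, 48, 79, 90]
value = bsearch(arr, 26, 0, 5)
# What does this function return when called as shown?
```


bsearch(arr, 26, 0, 5)
lo=0, hi=5, mid=2, arr[mid]=34
34 > 26, search left half
lo=0, hi=1, mid=0, arr[mid]=2
2 < 26, search right half
lo=1, hi=1, mid=1, arr[mid]=26
arr[1] == 26, found at index 1
= 1


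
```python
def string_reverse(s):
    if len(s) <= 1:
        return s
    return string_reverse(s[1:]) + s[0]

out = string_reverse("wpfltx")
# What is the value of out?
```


string_reverse("wpfltx")
= string_reverse("pfltx") + "w"
= string_reverse("fltx") + "p" + "w"
= string_reverse("ltx") + "f" + "p" + "w"
= string_reverse("tx") + "l" + "f" + "p" + "w"
= string_reverse("x") + "t" + "l" + "f" + "p" + "w"
= "x" + "t" + "l" + "f" + "p" + "w"
= "xtlfpw"


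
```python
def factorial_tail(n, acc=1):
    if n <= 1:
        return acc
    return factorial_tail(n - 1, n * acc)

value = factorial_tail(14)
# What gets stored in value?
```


factorial_tail(14, 1)
= factorial_tail(13, 14 * 1) = factorial_tail(13, 14)
= factorial_tail(12, 13 * 14) = factorial_tail(12, 182)
= factorial_tail(11, 12 * 182) = factorial_tail(11, 2184)
= factorial_tail(10, 11 * 2184) = factorial_tail(10, 24024)
= factorial_tail(9, 10 * 24024) = factorial_tail(9, 240240)
= factorial_tail(8, 9 * 240240) = factorial_tail(8, 2162160)
= factorial_tail(7, 8 * 2162160) = factorial_tail(7, 17297280)
= factorial_tail(6, 7 * 17297280) = factorial_tail(6, 121080960)
= factorial_tail(5, 6 * 121080960) = factorial_tail(5, 726485760)
= factorial_tail(4, 5 * 726485760) = factorial_tail(4, 3632428800)
= factorial_tail(3, 4 * 3632428800) = factorial_tail(3, 14529715200)
= factorial_tail(2, 3 * 14529715200) = factorial_tail(2, 43589145600)
= factorial_tail(1, 2 * 43589145600) = factorial_tail(1, 87178291200)
n <= 1, return acc = 87178291200


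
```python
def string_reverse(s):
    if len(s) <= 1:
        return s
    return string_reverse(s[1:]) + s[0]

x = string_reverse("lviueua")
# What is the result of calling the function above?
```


string_reverse("lviueua")
= string_reverse("viueua") + "l"
= string_reverse("iueua") + "v" + "l"
= string_reverse("ueua") + "i" + "v" + "l"
= string_reverse("eua") + "u" + "i" + "v" + "l"
= string_reverse("ua") + "e" + "u" + "i" + "v" + "l"
= string_reverse("a") + "u" + "e" + "u" + "i" + "v" + "l"
= "a" + "u" + "e" + "u" + "i" + "v" + "l"
= "aueuivl"


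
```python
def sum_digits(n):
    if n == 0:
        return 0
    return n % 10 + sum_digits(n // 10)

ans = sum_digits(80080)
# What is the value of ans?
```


sum_digits(80080)
= 0 + sum_digits(8008)
= 0 + 8 + sum_digits(800)
= 0 + 8 + 0 + sum_digits(80)
= 0 + 8 + 0 + 0 + sum_digits(8)
= 0 + 8 + 0 + 0 + 8 + sum_digits(0)
= 0 + 8 + 0 + 0 + 8 + 0
= 16


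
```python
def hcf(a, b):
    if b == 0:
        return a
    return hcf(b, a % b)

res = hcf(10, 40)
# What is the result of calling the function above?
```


hcf(10, 40)
= hcf(40, 10 % 40) = hcf(40, 10)
= hcf(10, 40 % 10) = hcf(10, 0)
b == 0, return a = 10


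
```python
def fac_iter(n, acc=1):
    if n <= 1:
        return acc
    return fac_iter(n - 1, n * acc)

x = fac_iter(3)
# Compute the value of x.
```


fac_iter(3, 1)
= fac_iter(2, 3 * 1) = fac_iter(2, 3)
= fac_iter(1, 2 * 3) = fac_iter(1, 6)
n <= 1, return acc = 6


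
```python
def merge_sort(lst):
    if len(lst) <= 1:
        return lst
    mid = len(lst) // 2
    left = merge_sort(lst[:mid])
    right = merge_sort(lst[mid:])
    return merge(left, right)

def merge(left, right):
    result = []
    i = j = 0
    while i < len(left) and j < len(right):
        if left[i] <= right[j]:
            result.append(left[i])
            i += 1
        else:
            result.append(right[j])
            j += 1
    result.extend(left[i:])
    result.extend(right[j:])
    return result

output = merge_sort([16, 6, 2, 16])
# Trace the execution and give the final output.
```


merge_sort([16, 6, 2, 16])
Split into [16, 6] and [2, 16]
Left sorted: [6, 16]
Right sorted: [2, 16]
Merge [6, 16] and [2, 16]
= [2, 6, 16, 16]


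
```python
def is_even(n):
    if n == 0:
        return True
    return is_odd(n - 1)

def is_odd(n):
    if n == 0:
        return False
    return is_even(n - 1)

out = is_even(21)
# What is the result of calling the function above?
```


is_even(21)
= is_odd(20)
= is_even(19)
= is_odd(18)
= is_even(17)
= is_odd(16)
= is_even(15)
= is_odd(14)
= is_even(13)
= is_odd(12)
= is_even(11)
= is_odd(10)
= is_even(9)
= is_odd(8)
= is_even(7)
= is_odd(6)
= is_even(5)
= is_odd(4)
= is_even(3)
= is_odd(2)
= is_even(1)
= is_odd(0)
n == 0: return False
= False


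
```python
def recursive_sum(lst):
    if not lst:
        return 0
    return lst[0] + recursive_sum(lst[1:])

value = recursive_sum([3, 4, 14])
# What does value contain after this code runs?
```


recursive_sum([3, 4, 14])
= 3 + recursive_sum([4, 14])
= 3 + 4 + recursive_sum([14])
= 3 + 4 + 14 + recursive_sum([])
= 3 + 4 + 14 + 0
= 21


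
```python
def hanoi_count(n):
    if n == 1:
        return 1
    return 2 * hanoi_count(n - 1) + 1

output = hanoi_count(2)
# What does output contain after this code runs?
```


hanoi_count(2)
= 2 * hanoi_count(1) + 1
Now compute bottom-up:
hanoi_count(1) = 1
hanoi_count(2) = 2 * 1 + 1 = 3
= 3


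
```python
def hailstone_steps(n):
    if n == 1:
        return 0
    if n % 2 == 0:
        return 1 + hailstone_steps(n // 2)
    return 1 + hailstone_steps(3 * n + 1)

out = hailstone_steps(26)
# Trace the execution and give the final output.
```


hailstone_steps(26)
26 is even -> hailstone_steps(13)
13 is odd -> 3*13+1 = 40 -> hailstone_steps(40)
40 is even -> hailstone_steps(20)
20 is even -> hailstone_steps(10)
10 is even -> hailstone_steps(5)
5 is odd -> 3*5+1 = 16 -> hailstone_steps(16)
16 is even -> hailstone_steps(8)
8 is even -> hailstone_steps(4)
4 is even -> hailstone_steps(2)
2 is even -> hailstone_steps(1)
Reached 1 after 10 steps
= 10


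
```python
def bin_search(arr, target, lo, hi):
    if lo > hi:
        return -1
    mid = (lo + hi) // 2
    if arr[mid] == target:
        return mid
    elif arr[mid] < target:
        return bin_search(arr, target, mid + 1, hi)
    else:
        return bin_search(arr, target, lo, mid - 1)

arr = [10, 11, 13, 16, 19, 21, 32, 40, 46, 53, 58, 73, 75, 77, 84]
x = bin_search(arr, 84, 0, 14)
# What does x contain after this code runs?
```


bin_search(arr, 84, 0, 14)
lo=0, hi=14, mid=7, arr[mid]=40
40 < 84, search right half
lo=8, hi=14, mid=11, arr[mid]=73
73 < 84, search right half
lo=12, hi=14, mid=13, arr[mid]=77
77 < 84, search right half
lo=14, hi=14, mid=14, arr[mid]=84
arr[14] == 84, found at index 14
= 14


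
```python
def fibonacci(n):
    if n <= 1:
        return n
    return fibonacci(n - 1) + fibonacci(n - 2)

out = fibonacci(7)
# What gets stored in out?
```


fibonacci(7)
= fibonacci(6) + fibonacci(5)
= (fibonacci(5) + fibonacci(4)) + fibonacci(5)
Computing bottom-up: fibonacci(0)=0, fibonacci(1)=1, fibonacci(2)=1, fibonacci(3)=2, fibonacci(4)=3, fibonacci(5)=5, fibonacci(6)=8, fibonacci(7)=13
= 13


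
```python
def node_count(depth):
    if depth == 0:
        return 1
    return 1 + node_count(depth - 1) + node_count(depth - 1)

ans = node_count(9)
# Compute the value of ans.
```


node_count(9)
= 1 + node_count(8) + node_count(8)
= 1 + 2 * node_count(8)
node_count(k) = 2^(k+1) - 1
node_count(0) = 1
node_count(1) = 3
node_count(2) = 7
node_count(3) = 15
node_count(4) = 31
node_count(9) = 2^10 - 1 = 1023


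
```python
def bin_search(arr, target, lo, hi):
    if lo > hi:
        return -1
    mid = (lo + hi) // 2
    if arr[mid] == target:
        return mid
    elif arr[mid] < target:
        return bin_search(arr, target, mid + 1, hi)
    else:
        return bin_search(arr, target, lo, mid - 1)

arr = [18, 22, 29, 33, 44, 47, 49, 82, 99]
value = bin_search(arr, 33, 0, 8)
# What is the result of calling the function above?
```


bin_search(arr, 33, 0, 8)
lo=0, hi=8, mid=4, arr[mid]=44
44 > 33, search left half
lo=0, hi=3, mid=1, arr[mid]=22
22 < 33, search right half
lo=2, hi=3, mid=2, arr[mid]=29
29 < 33, search right half
lo=3, hi=3, mid=3, arr[mid]=33
arr[3] == 33, found at index 3
= 3


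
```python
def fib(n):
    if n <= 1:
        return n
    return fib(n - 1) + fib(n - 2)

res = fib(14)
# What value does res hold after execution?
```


fib(14)
= fib(13) + fib(12)
= (fib(12) + fib(11)) + fib(12)
Computing bottom-up: fib(0)=0, fib(1)=1, fib(2)=1, fib(3)=2, fib(4)=3, fib(5)=5, fib(6)=8, fib(7)=13, fib(8)=21, fib(9)=34, fib(10)=55, fib(11)=89, fib(12)=144, fib(13)=233, fib(14)=377
= 377


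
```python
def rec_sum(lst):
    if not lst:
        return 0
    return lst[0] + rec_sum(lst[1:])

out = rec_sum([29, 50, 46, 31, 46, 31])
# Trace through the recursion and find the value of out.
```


rec_sum([29, 50, 46, 31, 46, 31])
= 29 + rec_sum([50, 46, 31, 46, 31])
= 29 + 50 + rec_sum([46, 31, 46, 31])
= 29 + 50 + 46 + rec_sum([31, 46, 31])
= 29 + 50 + 46 + 31 + rec_sum([46, 31])
= 29 + 50 + 46 + 31 + 46 + rec_sum([31])
= 29 + 50 + 46 + 31 + 46 + 31 + rec_sum([])
= 29 + 50 + 46 + 31 + 46 + 31 + 0
= 233


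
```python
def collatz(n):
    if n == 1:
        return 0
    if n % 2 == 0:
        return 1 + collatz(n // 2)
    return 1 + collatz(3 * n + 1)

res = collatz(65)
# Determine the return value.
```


collatz(65)
65 is odd -> 3*65+1 = 196 -> collatz(196)
196 is even -> collatz(98)
98 is even -> collatz(49)
49 is odd -> 3*49+1 = 148 -> collatz(148)
148 is even -> collatz(74)
74 is even -> collatz(37)
37 is odd -> 3*37+1 = 112 -> collatz(112)
112 is even -> collatz(56)
56 is even -> collatz(28)
28 is even -> collatz(14)
14 is even -> collatz(7)
7 is odd -> 3*7+1 = 22 -> collatz(22)
22 is even -> collatz(11)
11 is odd -> 3*11+1 = 34 -> collatz(34)
34 is even -> collatz(17)
17 is odd -> 3*17+1 = 52 -> collatz(52)
52 is even -> collatz(26)
26 is even -> collatz(13)
13 is odd -> 3*13+1 = 40 -> collatz(40)
40 is even -> collatz(20)
20 is even -> collatz(10)
10 is even -> collatz(5)
5 is odd -> 3*5+1 = 16 -> collatz(16)
16 is even -> collatz(8)
8 is even -> collatz(4)
4 is even -> collatz(2)
2 is even -> collatz(1)
Reached 1 after 27 steps
= 27


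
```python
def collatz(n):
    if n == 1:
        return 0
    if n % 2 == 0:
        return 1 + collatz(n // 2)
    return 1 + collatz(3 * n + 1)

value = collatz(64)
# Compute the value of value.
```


collatz(64)
64 is even -> collatz(32)
32 is even -> collatz(16)
16 is even -> collatz(8)
8 is even -> collatz(4)
4 is even -> collatz(2)
2 is even -> collatz(1)
Reached 1 after 6 steps
= 6


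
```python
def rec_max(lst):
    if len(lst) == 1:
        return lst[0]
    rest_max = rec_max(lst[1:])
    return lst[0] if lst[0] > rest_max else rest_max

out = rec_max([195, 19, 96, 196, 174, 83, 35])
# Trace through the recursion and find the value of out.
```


rec_max([195, 19, 96, 196, 174, 83, 35])
= compare 195 with rec_max([19, 96, 196, 174, 83, 35])
= compare 19 with rec_max([96, 196, 174, 83, 35])
= compare 96 with rec_max([196, 174, 83, 35])
= compare 196 with rec_max([174, 83, 35])
= compare 174 with rec_max([83, 35])
= compare 83 with rec_max([35])
Base: rec_max([35]) = 35
compare 83 with 35: max = 83
compare 174 with 83: max = 174
compare 196 with 174: max = 196
compare 96 with 196: max = 196
compare 19 with 196: max = 196
compare 195 with 196: max = 196
= 196


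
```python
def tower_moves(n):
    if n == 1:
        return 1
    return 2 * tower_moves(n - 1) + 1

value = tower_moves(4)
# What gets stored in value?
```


tower_moves(4)
= 2 * tower_moves(3) + 1
= 2 * (2 * tower_moves(2) + 1) + 1
= 2 * (2 * (2 * tower_moves(1) + 1) + 1) + 1
Now compute bottom-up:
tower_moves(1) = 1
tower_moves(2) = 2 * 1 + 1 = 3
tower_moves(3) = 2 * 3 + 1 = 7
tower_moves(4) = 2 * 7 + 1 = 15
= 15


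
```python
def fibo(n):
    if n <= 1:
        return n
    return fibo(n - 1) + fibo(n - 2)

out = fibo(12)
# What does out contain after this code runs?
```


fibo(12)
= fibo(11) + fibo(10)
= (fibo(10) + fibo(9)) + fibo(10)
Computing bottom-up: fibo(0)=0, fibo(1)=1, fibo(2)=1, fibo(3)=2, fibo(4)=3, fibo(5)=5, fibo(6)=8, fibo(7)=13, fibo(8)=21, fibo(9)=34, fibo(10)=55, fibo(11)=89, fibo(12)=144
= 144


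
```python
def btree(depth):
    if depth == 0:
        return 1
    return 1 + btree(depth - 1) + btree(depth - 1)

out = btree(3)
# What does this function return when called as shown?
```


btree(3)
= 1 + btree(2) + btree(2)
= 1 + 2 * btree(2)
btree(k) = 2^(k+1) - 1
btree(0) = 1
btree(1) = 3
btree(2) = 7
btree(3) = 15
btree(3) = 2^4 - 1 = 15


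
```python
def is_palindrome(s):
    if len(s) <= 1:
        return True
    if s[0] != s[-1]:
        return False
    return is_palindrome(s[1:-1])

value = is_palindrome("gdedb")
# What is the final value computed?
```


is_palindrome("gdedb")
"gdedb": s[0]='g' != s[-1]='b' -> False
= False


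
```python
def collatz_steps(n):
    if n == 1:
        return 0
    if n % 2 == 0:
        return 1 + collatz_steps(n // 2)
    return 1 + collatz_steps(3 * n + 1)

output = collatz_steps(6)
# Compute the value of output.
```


collatz_steps(6)
6 is even -> collatz_steps(3)
3 is odd -> 3*3+1 = 10 -> collatz_steps(10)
10 is even -> collatz_steps(5)
5 is odd -> 3*5+1 = 16 -> collatz_steps(16)
16 is even -> collatz_steps(8)
8 is even -> collatz_steps(4)
4 is even -> collatz_steps(2)
2 is even -> collatz_steps(1)
Reached 1 after 8 steps
= 8


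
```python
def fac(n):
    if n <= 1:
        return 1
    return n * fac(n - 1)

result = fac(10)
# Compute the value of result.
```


fac(10)
= 10 * fac(9)
= 10 * 9 * fac(8)
= 10 * 9 * 8 * fac(7)
= 10 * 9 * 8 * 7 * fac(6)
= 10 * 9 * 8 * 7 * 6 * fac(5)
= 10 * 9 * 8 * 7 * 6 * 5 * fac(4)
= 10 * 9 * 8 * 7 * 6 * 5 * 4 * fac(3)
= 10 * 9 * 8 * 7 * 6 * 5 * 4 * 3 * fac(2)
= 10 * 9 * 8 * 7 * 6 * 5 * 4 * 3 * 2 * fac(1)
= 10 * 9 * 8 * 7 * 6 * 5 * 4 * 3 * 2 * 1
= 3628800


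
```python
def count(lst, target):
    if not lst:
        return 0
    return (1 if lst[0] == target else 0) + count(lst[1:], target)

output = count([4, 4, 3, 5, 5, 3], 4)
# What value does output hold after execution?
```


count([4, 4, 3, 5, 5, 3], 4)
lst[0]=4 == 4: 1 + count([4, 3, 5, 5, 3], 4)
lst[0]=4 == 4: 1 + count([3, 5, 5, 3], 4)
lst[0]=3 != 4: 0 + count([5, 5, 3], 4)
lst[0]=5 != 4: 0 + count([5, 3], 4)
lst[0]=5 != 4: 0 + count([3], 4)
lst[0]=3 != 4: 0 + count([], 4)
= 2


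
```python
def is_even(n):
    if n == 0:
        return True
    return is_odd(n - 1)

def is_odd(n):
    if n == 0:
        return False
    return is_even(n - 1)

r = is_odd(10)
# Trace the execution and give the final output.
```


is_odd(10)
= is_even(9)
= is_odd(8)
= is_even(7)
= is_odd(6)
= is_even(5)
= is_odd(4)
= is_even(3)
= is_odd(2)
= is_even(1)
= is_odd(0)
n == 0: return False
= False


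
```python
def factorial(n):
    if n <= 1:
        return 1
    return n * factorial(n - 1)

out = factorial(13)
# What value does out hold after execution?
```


factorial(13)
= 13 * factorial(12)
= 13 * 12 * factorial(11)
= 13 * 12 * 11 * factorial(10)
= 13 * 12 * 11 * 10 * factorial(9)
= 13 * 12 * 11 * 10 * 9 * factorial(8)
= 13 * 12 * 11 * 10 * 9 * 8 * factorial(7)
= 13 * 12 * 11 * 10 * 9 * 8 * 7 * factorial(6)
= 13 * 12 * 11 * 10 * 9 * 8 * 7 * 6 * factorial(5)
= 13 * 12 * 11 * 10 * 9 * 8 * 7 * 6 * 5 * factorial(4)
= 13 * 12 * 11 * 10 * 9 * 8 * 7 * 6 * 5 * 4 * factorial(3)
= 13 * 12 * 11 * 10 * 9 * 8 * 7 * 6 * 5 * 4 * 3 * factorial(2)
= 13 * 12 * 11 * 10 * 9 * 8 * 7 * 6 * 5 * 4 * 3 * 2 * factorial(1)
= 13 * 12 * 11 * 10 * 9 * 8 * 7 * 6 * 5 * 4 * 3 * 2 * 1
= 6227020800


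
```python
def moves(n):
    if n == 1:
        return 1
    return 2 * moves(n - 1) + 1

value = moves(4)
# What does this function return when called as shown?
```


moves(4)
= 2 * moves(3) + 1
= 2 * (2 * moves(2) + 1) + 1
= 2 * (2 * (2 * moves(1) + 1) + 1) + 1
Now compute bottom-up:
moves(1) = 1
moves(2) = 2 * 1 + 1 = 3
moves(3) = 2 * 3 + 1 = 7
moves(4) = 2 * 7 + 1 = 15
= 15


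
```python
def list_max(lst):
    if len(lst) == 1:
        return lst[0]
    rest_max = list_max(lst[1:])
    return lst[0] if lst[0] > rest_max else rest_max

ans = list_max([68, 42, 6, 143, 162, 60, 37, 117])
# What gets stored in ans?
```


list_max([68, 42, 6, 143, 162, 60, 37, 117])
= compare 68 with list_max([42, 6, 143, 162, 60, 37, 117])
= compare 42 with list_max([6, 143, 162, 60, 37, 117])
= compare 6 with list_max([143, 162, 60, 37, 117])
= compare 143 with list_max([162, 60, 37, 117])
= compare 162 with list_max([60, 37, 117])
= compare 60 with list_max([37, 117])
= compare 37 with list_max([117])
Base: list_max([117]) = 117
compare 37 with 117: max = 117
compare 60 with 117: max = 117
compare 162 with 117: max = 162
compare 143 with 162: max = 162
compare 6 with 162: max = 162
compare 42 with 162: max = 162
compare 68 with 162: max = 162
= 162


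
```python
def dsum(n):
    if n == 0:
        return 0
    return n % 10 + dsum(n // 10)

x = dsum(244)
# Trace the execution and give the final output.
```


dsum(244)
= 4 + dsum(24)
= 4 + 4 + dsum(2)
= 4 + 4 + 2 + dsum(0)
= 4 + 4 + 2 + 0
= 10


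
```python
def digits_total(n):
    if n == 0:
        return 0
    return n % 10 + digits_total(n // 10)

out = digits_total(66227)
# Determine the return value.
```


digits_total(66227)
= 7 + digits_total(6622)
= 7 + 2 + digits_total(662)
= 7 + 2 + 2 + digits_total(66)
= 7 + 2 + 2 + 6 + digits_total(6)
= 7 + 2 + 2 + 6 + 6 + digits_total(0)
= 7 + 2 + 2 + 6 + 6 + 0
= 23


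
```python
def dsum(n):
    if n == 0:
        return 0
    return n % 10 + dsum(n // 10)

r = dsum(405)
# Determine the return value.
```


dsum(405)
= 5 + dsum(40)
= 5 + 0 + dsum(4)
= 5 + 0 + 4 + dsum(0)
= 5 + 0 + 4 + 0
= 9


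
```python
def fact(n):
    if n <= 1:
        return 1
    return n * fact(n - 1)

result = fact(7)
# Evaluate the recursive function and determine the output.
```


fact(7)
= 7 * fact(6)
= 7 * 6 * fact(5)
= 7 * 6 * 5 * fact(4)
= 7 * 6 * 5 * 4 * fact(3)
= 7 * 6 * 5 * 4 * 3 * fact(2)
= 7 * 6 * 5 * 4 * 3 * 2 * fact(1)
= 7 * 6 * 5 * 4 * 3 * 2 * 1
= 5040


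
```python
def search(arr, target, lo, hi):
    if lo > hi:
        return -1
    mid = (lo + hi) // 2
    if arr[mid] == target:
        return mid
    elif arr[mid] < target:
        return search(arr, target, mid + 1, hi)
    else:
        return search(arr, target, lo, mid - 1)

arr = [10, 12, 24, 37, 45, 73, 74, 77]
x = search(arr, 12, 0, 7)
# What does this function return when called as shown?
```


search(arr, 12, 0, 7)
lo=0, hi=7, mid=3, arr[mid]=37
37 > 12, search left half
lo=0, hi=2, mid=1, arr[mid]=12
arr[1] == 12, found at index 1
= 1


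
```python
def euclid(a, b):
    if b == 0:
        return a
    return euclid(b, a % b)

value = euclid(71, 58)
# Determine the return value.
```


euclid(71, 58)
= euclid(58, 71 % 58) = euclid(58, 13)
= euclid(13, 58 % 13) = euclid(13, 6)
= euclid(6, 13 % 6) = euclid(6, 1)
= euclid(1, 6 % 1) = euclid(1, 0)
b == 0, return a = 1


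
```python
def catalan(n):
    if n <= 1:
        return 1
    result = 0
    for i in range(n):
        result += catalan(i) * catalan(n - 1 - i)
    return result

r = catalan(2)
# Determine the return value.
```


catalan(2)
= sum of catalan(i) * catalan(2-1-i) for i in 0..1
  catalan(0)*catalan(1) = 1*1 = 1
  catalan(1)*catalan(0) = 1*1 = 1
= 1 + 1
= 2


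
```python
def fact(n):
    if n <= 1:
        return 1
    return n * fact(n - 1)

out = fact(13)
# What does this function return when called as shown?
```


fact(13)
= 13 * fact(12)
= 13 * 12 * fact(11)
= 13 * 12 * 11 * fact(10)
= 13 * 12 * 11 * 10 * fact(9)
= 13 * 12 * 11 * 10 * 9 * fact(8)
= 13 * 12 * 11 * 10 * 9 * 8 * fact(7)
= 13 * 12 * 11 * 10 * 9 * 8 * 7 * fact(6)
= 13 * 12 * 11 * 10 * 9 * 8 * 7 * 6 * fact(5)
= 13 * 12 * 11 * 10 * 9 * 8 * 7 * 6 * 5 * fact(4)
= 13 * 12 * 11 * 10 * 9 * 8 * 7 * 6 * 5 * 4 * fact(3)
= 13 * 12 * 11 * 10 * 9 * 8 * 7 * 6 * 5 * 4 * 3 * fact(2)
= 13 * 12 * 11 * 10 * 9 * 8 * 7 * 6 * 5 * 4 * 3 * 2 * fact(1)
= 13 * 12 * 11 * 10 * 9 * 8 * 7 * 6 * 5 * 4 * 3 * 2 * 1
= 6227020800


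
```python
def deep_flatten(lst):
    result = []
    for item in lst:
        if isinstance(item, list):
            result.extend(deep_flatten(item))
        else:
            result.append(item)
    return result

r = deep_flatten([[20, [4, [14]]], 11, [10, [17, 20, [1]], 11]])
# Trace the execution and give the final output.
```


deep_flatten([[20, [4, [14]]], 11, [10, [17, 20, [1]], 11]])
Processing each element:
  [20, [4, [14]]] is a list -> deep_flatten recursively -> [20, 4, 14]
  11 is not a list -> append 11
  [10, [17, 20, [1]], 11] is a list -> deep_flatten recursively -> [10, 17, 20, 1, 11]
= [20, 4, 14, 11, 10, 17, 20, 1, 11]


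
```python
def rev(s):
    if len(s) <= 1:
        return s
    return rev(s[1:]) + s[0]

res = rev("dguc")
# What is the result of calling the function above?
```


rev("dguc")
= rev("guc") + "d"
= rev("uc") + "g" + "d"
= rev("c") + "u" + "g" + "d"
= "c" + "u" + "g" + "d"
= "cugd"


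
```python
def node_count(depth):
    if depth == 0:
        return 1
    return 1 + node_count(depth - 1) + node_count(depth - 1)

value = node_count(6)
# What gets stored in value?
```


node_count(6)
= 1 + node_count(5) + node_count(5)
= 1 + 2 * node_count(5)
node_count(k) = 2^(k+1) - 1
node_count(0) = 1
node_count(1) = 3
node_count(2) = 7
node_count(3) = 15
node_count(4) = 31
node_count(6) = 2^7 - 1 = 127


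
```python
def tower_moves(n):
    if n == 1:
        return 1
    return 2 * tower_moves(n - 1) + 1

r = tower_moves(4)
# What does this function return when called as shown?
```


tower_moves(4)
= 2 * tower_moves(3) + 1
= 2 * (2 * tower_moves(2) + 1) + 1
= 2 * (2 * (2 * tower_moves(1) + 1) + 1) + 1
Now compute bottom-up:
tower_moves(1) = 1
tower_moves(2) = 2 * 1 + 1 = 3
tower_moves(3) = 2 * 3 + 1 = 7
tower_moves(4) = 2 * 7 + 1 = 15
= 15


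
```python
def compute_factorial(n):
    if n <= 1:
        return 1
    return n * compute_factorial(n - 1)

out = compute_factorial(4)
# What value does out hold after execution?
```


compute_factorial(4)
= 4 * compute_factorial(3)
= 4 * 3 * compute_factorial(2)
= 4 * 3 * 2 * compute_factorial(1)
= 4 * 3 * 2 * 1
= 24


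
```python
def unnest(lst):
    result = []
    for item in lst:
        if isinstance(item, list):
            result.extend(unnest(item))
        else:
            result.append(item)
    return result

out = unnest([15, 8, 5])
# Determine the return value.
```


unnest([15, 8, 5])
Processing each element:
  15 is not a list -> append 15
  8 is not a list -> append 8
  5 is not a list -> append 5
= [15, 8, 5]


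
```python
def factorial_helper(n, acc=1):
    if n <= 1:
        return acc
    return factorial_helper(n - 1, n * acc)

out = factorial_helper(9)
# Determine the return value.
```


factorial_helper(9, 1)
= factorial_helper(8, 9 * 1) = factorial_helper(8, 9)
= factorial_helper(7, 8 * 9) = factorial_helper(7, 72)
= factorial_helper(6, 7 * 72) = factorial_helper(6, 504)
= factorial_helper(5, 6 * 504) = factorial_helper(5, 3024)
= factorial_helper(4, 5 * 3024) = factorial_helper(4, 15120)
= factorial_helper(3, 4 * 15120) = factorial_helper(3, 60480)
= factorial_helper(2, 3 * 60480) = factorial_helper(2, 181440)
= factorial_helper(1, 2 * 181440) = factorial_helper(1, 362880)
n <= 1, return acc = 362880


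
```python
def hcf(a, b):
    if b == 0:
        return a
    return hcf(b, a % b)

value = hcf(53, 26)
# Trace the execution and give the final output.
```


hcf(53, 26)
= hcf(26, 53 % 26) = hcf(26, 1)
= hcf(1, 26 % 1) = hcf(1, 0)
b == 0, return a = 1


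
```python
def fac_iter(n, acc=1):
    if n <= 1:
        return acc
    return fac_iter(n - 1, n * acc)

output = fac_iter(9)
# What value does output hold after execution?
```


fac_iter(9, 1)
= fac_iter(8, 9 * 1) = fac_iter(8, 9)
= fac_iter(7, 8 * 9) = fac_iter(7, 72)
= fac_iter(6, 7 * 72) = fac_iter(6, 504)
= fac_iter(5, 6 * 504) = fac_iter(5, 3024)
= fac_iter(4, 5 * 3024) = fac_iter(4, 15120)
= fac_iter(3, 4 * 15120) = fac_iter(3, 60480)
= fac_iter(2, 3 * 60480) = fac_iter(2, 181440)
= fac_iter(1, 2 * 181440) = fac_iter(1, 362880)
n <= 1, return acc = 362880


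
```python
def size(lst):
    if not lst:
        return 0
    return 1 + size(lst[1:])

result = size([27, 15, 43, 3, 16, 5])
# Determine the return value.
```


size([27, 15, 43, 3, 16, 5])
= 1 + size([15, 43, 3, 16, 5])
= 1 + 1 + size([43, 3, 16, 5])
= 1 + 1 + 1 + size([3, 16, 5])
= 1 + 1 + 1 + 1 + size([16, 5])
= 1 + 1 + 1 + 1 + 1 + size([5])
= 1 + 1 + 1 + 1 + 1 + 1 + size([])
= 1 + 1 + 1 + 1 + 1 + 1 + 0
= 6


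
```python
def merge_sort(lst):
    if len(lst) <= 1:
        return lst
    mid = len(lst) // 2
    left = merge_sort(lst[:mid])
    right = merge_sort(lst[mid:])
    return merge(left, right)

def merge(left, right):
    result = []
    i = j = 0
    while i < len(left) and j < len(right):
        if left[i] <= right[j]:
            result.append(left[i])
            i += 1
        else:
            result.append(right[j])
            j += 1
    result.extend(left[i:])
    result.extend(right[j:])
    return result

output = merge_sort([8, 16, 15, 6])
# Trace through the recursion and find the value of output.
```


merge_sort([8, 16, 15, 6])
Split into [8, 16] and [15, 6]
Left sorted: [8, 16]
Right sorted: [6, 15]
Merge [8, 16] and [6, 15]
= [6, 8, 15, 16]


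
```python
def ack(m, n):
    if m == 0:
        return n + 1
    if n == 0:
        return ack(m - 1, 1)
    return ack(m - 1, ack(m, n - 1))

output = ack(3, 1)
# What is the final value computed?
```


ack(3, 1)
= ack(2, ack(3, 0))
First compute ack(3, 0) = 5
= ack(2, 5)
= 13


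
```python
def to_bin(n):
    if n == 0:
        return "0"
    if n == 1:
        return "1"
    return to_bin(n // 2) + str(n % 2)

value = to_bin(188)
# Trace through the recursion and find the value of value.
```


to_bin(188)
= to_bin(94) + "0"
= to_bin(47) + "0" + "0"
= to_bin(23) + "1" + "0" + "0"
= to_bin(11) + "1" + "1" + "0" + "0"
= to_bin(5) + "1" + "1" + "1" + "0" + "0"
= to_bin(2) + "1" + "1" + "1" + "1" + "0" + "0"
= to_bin(1) + "0" + "1" + "1" + "1" + "1" + "0" + "0"
= "1" + "0" + "1" + "1" + "1" + "1" + "0" + "0"
= "10111100"


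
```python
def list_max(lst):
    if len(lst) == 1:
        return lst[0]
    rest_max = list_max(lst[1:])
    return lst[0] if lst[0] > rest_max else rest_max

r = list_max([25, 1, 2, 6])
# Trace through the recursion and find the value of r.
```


list_max([25, 1, 2, 6])
= compare 25 with list_max([1, 2, 6])
= compare 1 with list_max([2, 6])
= compare 2 with list_max([6])
Base: list_max([6]) = 6
compare 2 with 6: max = 6
compare 1 with 6: max = 6
compare 25 with 6: max = 25
= 25


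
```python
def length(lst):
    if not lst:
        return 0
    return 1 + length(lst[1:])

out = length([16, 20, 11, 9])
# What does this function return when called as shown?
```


length([16, 20, 11, 9])
= 1 + length([20, 11, 9])
= 1 + 1 + length([11, 9])
= 1 + 1 + 1 + length([9])
= 1 + 1 + 1 + 1 + length([])
= 1 + 1 + 1 + 1 + 0
= 4


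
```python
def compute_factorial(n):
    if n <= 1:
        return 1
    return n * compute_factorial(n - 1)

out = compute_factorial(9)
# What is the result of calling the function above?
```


compute_factorial(9)
= 9 * compute_factorial(8)
= 9 * 8 * compute_factorial(7)
= 9 * 8 * 7 * compute_factorial(6)
= 9 * 8 * 7 * 6 * compute_factorial(5)
= 9 * 8 * 7 * 6 * 5 * compute_factorial(4)
= 9 * 8 * 7 * 6 * 5 * 4 * compute_factorial(3)
= 9 * 8 * 7 * 6 * 5 * 4 * 3 * compute_factorial(2)
= 9 * 8 * 7 * 6 * 5 * 4 * 3 * 2 * compute_factorial(1)
= 9 * 8 * 7 * 6 * 5 * 4 * 3 * 2 * 1
= 362880


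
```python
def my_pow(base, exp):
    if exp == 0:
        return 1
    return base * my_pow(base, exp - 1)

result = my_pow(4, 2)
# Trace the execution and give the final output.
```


my_pow(4, 2)
= 4 * my_pow(4, 1)
= 4 * 4 * my_pow(4, 0)
= 4 * 4 * 1
= 16


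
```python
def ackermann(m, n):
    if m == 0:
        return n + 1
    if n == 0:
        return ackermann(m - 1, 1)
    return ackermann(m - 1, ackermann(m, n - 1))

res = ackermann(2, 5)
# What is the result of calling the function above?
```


ackermann(2, 5)
= ackermann(1, ackermann(2, 4))
First compute ackermann(2, 4) = 11
= ackermann(1, 11)
= 13


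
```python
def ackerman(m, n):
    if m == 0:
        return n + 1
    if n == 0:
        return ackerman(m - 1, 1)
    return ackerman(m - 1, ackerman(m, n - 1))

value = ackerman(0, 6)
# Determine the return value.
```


ackerman(0, 6)
m == 0: return 6 + 1 = 7
= 7


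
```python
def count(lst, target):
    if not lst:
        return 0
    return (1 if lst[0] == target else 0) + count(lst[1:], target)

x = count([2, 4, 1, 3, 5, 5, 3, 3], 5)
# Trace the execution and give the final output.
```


count([2, 4, 1, 3, 5, 5, 3, 3], 5)
lst[0]=2 != 5: 0 + count([4, 1, 3, 5, 5, 3, 3], 5)
lst[0]=4 != 5: 0 + count([1, 3, 5, 5, 3, 3], 5)
lst[0]=1 != 5: 0 + count([3, 5, 5, 3, 3], 5)
lst[0]=3 != 5: 0 + count([5, 5, 3, 3], 5)
lst[0]=5 == 5: 1 + count([5, 3, 3], 5)
lst[0]=5 == 5: 1 + count([3, 3], 5)
lst[0]=3 != 5: 0 + count([3], 5)
lst[0]=3 != 5: 0 + count([], 5)
= 2


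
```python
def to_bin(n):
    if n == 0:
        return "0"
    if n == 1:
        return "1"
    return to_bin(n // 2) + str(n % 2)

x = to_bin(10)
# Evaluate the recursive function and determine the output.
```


to_bin(10)
= to_bin(5) + "0"
= to_bin(2) + "1" + "0"
= to_bin(1) + "0" + "1" + "0"
= "1" + "0" + "1" + "0"
= "1010"


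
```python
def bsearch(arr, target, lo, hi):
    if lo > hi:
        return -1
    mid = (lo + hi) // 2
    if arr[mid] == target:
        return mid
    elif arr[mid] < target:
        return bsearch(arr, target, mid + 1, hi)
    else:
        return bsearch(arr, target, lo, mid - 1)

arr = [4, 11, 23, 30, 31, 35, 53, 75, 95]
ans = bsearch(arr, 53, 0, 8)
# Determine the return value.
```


bsearch(arr, 53, 0, 8)
lo=0, hi=8, mid=4, arr[mid]=31
31 < 53, search right half
lo=5, hi=8, mid=6, arr[mid]=53
arr[6] == 53, found at index 6
= 6


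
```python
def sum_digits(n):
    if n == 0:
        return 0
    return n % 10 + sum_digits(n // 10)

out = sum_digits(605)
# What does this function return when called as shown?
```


sum_digits(605)
= 5 + sum_digits(60)
= 5 + 0 + sum_digits(6)
= 5 + 0 + 6 + sum_digits(0)
= 5 + 0 + 6 + 0
= 11


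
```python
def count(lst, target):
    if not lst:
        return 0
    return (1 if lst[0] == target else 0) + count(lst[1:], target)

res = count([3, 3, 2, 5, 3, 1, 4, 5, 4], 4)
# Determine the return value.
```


count([3, 3, 2, 5, 3, 1, 4, 5, 4], 4)
lst[0]=3 != 4: 0 + count([3, 2, 5, 3, 1, 4, 5, 4], 4)
lst[0]=3 != 4: 0 + count([2, 5, 3, 1, 4, 5, 4], 4)
lst[0]=2 != 4: 0 + count([5, 3, 1, 4, 5, 4], 4)
lst[0]=5 != 4: 0 + count([3, 1, 4, 5, 4], 4)
lst[0]=3 != 4: 0 + count([1, 4, 5, 4], 4)
lst[0]=1 != 4: 0 + count([4, 5, 4], 4)
lst[0]=4 == 4: 1 + count([5, 4], 4)
lst[0]=5 != 4: 0 + count([4], 4)
lst[0]=4 == 4: 1 + count([], 4)
= 2


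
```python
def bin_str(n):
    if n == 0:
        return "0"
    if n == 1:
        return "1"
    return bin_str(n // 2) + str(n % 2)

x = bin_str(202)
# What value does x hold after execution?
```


bin_str(202)
= bin_str(101) + "0"
= bin_str(50) + "1" + "0"
= bin_str(25) + "0" + "1" + "0"
= bin_str(12) + "1" + "0" + "1" + "0"
= bin_str(6) + "0" + "1" + "0" + "1" + "0"
= bin_str(3) + "0" + "0" + "1" + "0" + "1" + "0"
= bin_str(1) + "1" + "0" + "0" + "1" + "0" + "1" + "0"
= "1" + "1" + "0" + "0" + "1" + "0" + "1" + "0"
= "11001010"


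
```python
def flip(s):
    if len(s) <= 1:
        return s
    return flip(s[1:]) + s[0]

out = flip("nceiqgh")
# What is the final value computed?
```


flip("nceiqgh")
= flip("ceiqgh") + "n"
= flip("eiqgh") + "c" + "n"
= flip("iqgh") + "e" + "c" + "n"
= flip("qgh") + "i" + "e" + "c" + "n"
= flip("gh") + "q" + "i" + "e" + "c" + "n"
= flip("h") + "g" + "q" + "i" + "e" + "c" + "n"
= "h" + "g" + "q" + "i" + "e" + "c" + "n"
= "hgqiecn"


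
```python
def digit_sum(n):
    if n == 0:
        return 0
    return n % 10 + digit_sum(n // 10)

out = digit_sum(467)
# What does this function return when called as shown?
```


digit_sum(467)
= 7 + digit_sum(46)
= 7 + 6 + digit_sum(4)
= 7 + 6 + 4 + digit_sum(0)
= 7 + 6 + 4 + 0
= 17


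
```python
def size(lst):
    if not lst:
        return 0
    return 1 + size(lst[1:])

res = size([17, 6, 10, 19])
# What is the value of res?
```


size([17, 6, 10, 19])
= 1 + size([6, 10, 19])
= 1 + 1 + size([10, 19])
= 1 + 1 + 1 + size([19])
= 1 + 1 + 1 + 1 + size([])
= 1 + 1 + 1 + 1 + 0
= 4


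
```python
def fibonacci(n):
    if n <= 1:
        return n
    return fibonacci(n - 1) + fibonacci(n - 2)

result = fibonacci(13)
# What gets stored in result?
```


fibonacci(13)
= fibonacci(12) + fibonacci(11)
= (fibonacci(11) + fibonacci(10)) + fibonacci(11)
Computing bottom-up: fibonacci(0)=0, fibonacci(1)=1, fibonacci(2)=1, fibonacci(3)=2, fibonacci(4)=3, fibonacci(5)=5, fibonacci(6)=8, fibonacci(7)=13, fibonacci(8)=21, fibonacci(9)=34, fibonacci(10)=55, fibonacci(11)=89, fibonacci(12)=144, fibonacci(13)=233
= 233


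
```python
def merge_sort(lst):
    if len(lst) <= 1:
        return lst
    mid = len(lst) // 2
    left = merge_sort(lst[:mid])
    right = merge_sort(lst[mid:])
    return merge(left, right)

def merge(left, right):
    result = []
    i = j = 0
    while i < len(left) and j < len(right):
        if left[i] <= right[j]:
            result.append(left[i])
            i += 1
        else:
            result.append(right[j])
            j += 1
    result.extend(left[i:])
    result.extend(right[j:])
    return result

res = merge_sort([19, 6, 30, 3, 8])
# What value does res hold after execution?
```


merge_sort([19, 6, 30, 3, 8])
Split into [19, 6] and [30, 3, 8]
Left sorted: [6, 19]
Right sorted: [3, 8, 30]
Merge [6, 19] and [3, 8, 30]
= [3, 6, 8, 19, 30]


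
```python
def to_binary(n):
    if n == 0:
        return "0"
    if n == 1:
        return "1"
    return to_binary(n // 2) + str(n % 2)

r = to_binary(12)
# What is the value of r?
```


to_binary(12)
= to_binary(6) + "0"
= to_binary(3) + "0" + "0"
= to_binary(1) + "1" + "0" + "0"
= "1" + "1" + "0" + "0"
= "1100"


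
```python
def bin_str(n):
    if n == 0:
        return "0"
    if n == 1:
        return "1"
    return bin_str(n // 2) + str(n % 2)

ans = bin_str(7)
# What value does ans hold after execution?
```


bin_str(7)
= bin_str(3) + "1"
= bin_str(1) + "1" + "1"
= "1" + "1" + "1"
= "111"


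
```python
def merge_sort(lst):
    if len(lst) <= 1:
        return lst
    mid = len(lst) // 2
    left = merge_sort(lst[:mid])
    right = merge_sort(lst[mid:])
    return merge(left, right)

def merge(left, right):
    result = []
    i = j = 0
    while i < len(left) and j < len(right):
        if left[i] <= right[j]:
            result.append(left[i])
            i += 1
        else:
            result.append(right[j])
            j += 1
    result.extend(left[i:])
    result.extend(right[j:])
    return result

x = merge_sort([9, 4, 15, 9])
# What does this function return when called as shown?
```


merge_sort([9, 4, 15, 9])
Split into [9, 4] and [15, 9]
Left sorted: [4, 9]
Right sorted: [9, 15]
Merge [4, 9] and [9, 15]
= [4, 9, 9, 15]


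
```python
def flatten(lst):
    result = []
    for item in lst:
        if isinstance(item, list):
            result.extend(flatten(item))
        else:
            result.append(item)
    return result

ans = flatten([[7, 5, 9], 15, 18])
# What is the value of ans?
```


flatten([[7, 5, 9], 15, 18])
Processing each element:
  [7, 5, 9] is a list -> flatten recursively -> [7, 5, 9]
  15 is not a list -> append 15
  18 is not a list -> append 18
= [7, 5, 9, 15, 18]


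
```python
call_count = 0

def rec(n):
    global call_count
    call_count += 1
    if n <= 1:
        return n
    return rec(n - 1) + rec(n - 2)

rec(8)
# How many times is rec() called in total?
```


rec(8) calls rec(7) and rec(6); each non-base call branches into two more.
Let C(k) = total number of calls made by rec(k), including the call to rec(k) itself.
Base cases: C(0) = 1, C(1) = 1
Recurrence: C(k) = 1 + C(k-1) + C(k-2)
  C(2) = 1 + C(1) + C(0) = 1 + 1 + 1 = 3
  C(3) = 1 + C(2) + C(1) = 1 + 3 + 1 = 5
  C(4) = 1 + C(3) + C(2) = 1 + 5 + 3 = 9
  C(5) = 1 + C(4) + C(3) = 1 + 9 + 5 = 15
  C(6) = 1 + C(5) + C(4) = 1 + 15 + 9 = 25
  C(7) = 1 + C(6) + C(5) = 1 + 25 + 15 = 41
  C(8) = 1 + C(7) + C(6) = 1 + 41 + 25 = 67
Total calls = C(8) = 67


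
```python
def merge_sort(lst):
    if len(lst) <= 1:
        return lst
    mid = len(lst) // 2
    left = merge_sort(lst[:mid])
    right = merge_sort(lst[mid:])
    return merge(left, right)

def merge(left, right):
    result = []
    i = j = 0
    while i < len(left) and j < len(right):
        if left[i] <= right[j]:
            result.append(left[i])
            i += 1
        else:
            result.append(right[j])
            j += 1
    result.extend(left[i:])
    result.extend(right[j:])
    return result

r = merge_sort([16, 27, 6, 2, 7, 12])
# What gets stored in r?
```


merge_sort([16, 27, 6, 2, 7, 12])
Split into [16, 27, 6] and [2, 7, 12]
Left sorted: [6, 16, 27]
Right sorted: [2, 7, 12]
Merge [6, 16, 27] and [2, 7, 12]
= [2, 6, 7, 12, 16, 27]


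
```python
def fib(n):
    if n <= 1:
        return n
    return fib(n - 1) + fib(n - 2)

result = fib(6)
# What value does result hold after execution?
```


fib(6)
= fib(5) + fib(4)
= (fib(4) + fib(3)) + fib(4)
Computing bottom-up: fib(0)=0, fib(1)=1, fib(2)=1, fib(3)=2, fib(4)=3, fib(5)=5, fib(6)=8
= 8


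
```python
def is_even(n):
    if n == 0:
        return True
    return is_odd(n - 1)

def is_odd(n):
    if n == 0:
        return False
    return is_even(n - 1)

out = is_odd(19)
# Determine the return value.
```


is_odd(19)
= is_even(18)
= is_odd(17)
= is_even(16)
= is_odd(15)
= is_even(14)
= is_odd(13)
= is_even(12)
= is_odd(11)
= is_even(10)
= is_odd(9)
= is_even(8)
= is_odd(7)
= is_even(6)
= is_odd(5)
= is_even(4)
= is_odd(3)
= is_even(2)
= is_odd(1)
= is_even(0)
n == 0: return True
= True


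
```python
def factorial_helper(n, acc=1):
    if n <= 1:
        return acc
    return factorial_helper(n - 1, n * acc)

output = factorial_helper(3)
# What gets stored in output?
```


factorial_helper(3, 1)
= factorial_helper(2, 3 * 1) = factorial_helper(2, 3)
= factorial_helper(1, 2 * 3) = factorial_helper(1, 6)
n <= 1, return acc = 6


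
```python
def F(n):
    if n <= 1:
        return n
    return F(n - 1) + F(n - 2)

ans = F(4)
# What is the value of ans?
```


F(4)
= F(3) + F(2)
= (F(2) + F(1)) + F(2)
Computing bottom-up: F(0)=0, F(1)=1, F(2)=1, F(3)=2, F(4)=3
= 3


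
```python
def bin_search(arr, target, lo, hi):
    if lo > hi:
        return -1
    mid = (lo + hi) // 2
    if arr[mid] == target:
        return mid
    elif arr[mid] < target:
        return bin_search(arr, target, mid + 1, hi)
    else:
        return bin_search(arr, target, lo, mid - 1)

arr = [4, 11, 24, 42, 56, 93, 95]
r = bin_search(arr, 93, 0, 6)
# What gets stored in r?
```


bin_search(arr, 93, 0, 6)
lo=0, hi=6, mid=3, arr[mid]=42
42 < 93, search right half
lo=4, hi=6, mid=5, arr[mid]=93
arr[5] == 93, found at index 5
= 5


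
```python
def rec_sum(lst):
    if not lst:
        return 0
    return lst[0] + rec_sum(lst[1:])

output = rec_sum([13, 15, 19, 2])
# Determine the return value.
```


rec_sum([13, 15, 19, 2])
= 13 + rec_sum([15, 19, 2])
= 13 + 15 + rec_sum([19, 2])
= 13 + 15 + 19 + rec_sum([2])
= 13 + 15 + 19 + 2 + rec_sum([])
= 13 + 15 + 19 + 2 + 0
= 49


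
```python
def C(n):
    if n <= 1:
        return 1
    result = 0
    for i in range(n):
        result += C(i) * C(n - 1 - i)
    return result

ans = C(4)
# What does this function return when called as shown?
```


C(4)
= sum of C(i) * C(4-1-i) for i in 0..3
First compute sub-values bottom-up:
  C(0) = 1, C(1) = 1
  C(2) = 1*1 + 1*1 = 2
  C(3) = 1*2 + 1*1 + 2*1 = 5
Now C(4):
  C(0)*C(3) = 1*5 = 5
  C(1)*C(2) = 1*2 = 2
  C(2)*C(1) = 2*1 = 2
  C(3)*C(0) = 5*1 = 5
= 5 + 2 + 2 + 5
= 14
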